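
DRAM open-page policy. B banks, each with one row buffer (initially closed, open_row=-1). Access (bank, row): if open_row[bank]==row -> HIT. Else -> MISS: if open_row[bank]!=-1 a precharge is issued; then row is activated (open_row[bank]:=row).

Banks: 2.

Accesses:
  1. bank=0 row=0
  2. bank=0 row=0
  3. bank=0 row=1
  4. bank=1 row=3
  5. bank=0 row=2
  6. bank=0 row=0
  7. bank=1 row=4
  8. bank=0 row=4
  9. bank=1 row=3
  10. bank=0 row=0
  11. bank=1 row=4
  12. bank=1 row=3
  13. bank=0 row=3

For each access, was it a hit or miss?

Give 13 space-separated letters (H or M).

Acc 1: bank0 row0 -> MISS (open row0); precharges=0
Acc 2: bank0 row0 -> HIT
Acc 3: bank0 row1 -> MISS (open row1); precharges=1
Acc 4: bank1 row3 -> MISS (open row3); precharges=1
Acc 5: bank0 row2 -> MISS (open row2); precharges=2
Acc 6: bank0 row0 -> MISS (open row0); precharges=3
Acc 7: bank1 row4 -> MISS (open row4); precharges=4
Acc 8: bank0 row4 -> MISS (open row4); precharges=5
Acc 9: bank1 row3 -> MISS (open row3); precharges=6
Acc 10: bank0 row0 -> MISS (open row0); precharges=7
Acc 11: bank1 row4 -> MISS (open row4); precharges=8
Acc 12: bank1 row3 -> MISS (open row3); precharges=9
Acc 13: bank0 row3 -> MISS (open row3); precharges=10

Answer: M H M M M M M M M M M M M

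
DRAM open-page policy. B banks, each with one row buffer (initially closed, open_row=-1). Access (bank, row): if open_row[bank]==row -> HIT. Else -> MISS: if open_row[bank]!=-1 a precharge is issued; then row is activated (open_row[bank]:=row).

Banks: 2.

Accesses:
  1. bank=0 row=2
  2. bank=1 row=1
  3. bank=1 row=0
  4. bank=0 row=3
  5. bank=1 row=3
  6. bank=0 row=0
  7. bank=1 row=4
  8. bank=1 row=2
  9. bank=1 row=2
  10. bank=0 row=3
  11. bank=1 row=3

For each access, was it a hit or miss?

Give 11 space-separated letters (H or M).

Answer: M M M M M M M M H M M

Derivation:
Acc 1: bank0 row2 -> MISS (open row2); precharges=0
Acc 2: bank1 row1 -> MISS (open row1); precharges=0
Acc 3: bank1 row0 -> MISS (open row0); precharges=1
Acc 4: bank0 row3 -> MISS (open row3); precharges=2
Acc 5: bank1 row3 -> MISS (open row3); precharges=3
Acc 6: bank0 row0 -> MISS (open row0); precharges=4
Acc 7: bank1 row4 -> MISS (open row4); precharges=5
Acc 8: bank1 row2 -> MISS (open row2); precharges=6
Acc 9: bank1 row2 -> HIT
Acc 10: bank0 row3 -> MISS (open row3); precharges=7
Acc 11: bank1 row3 -> MISS (open row3); precharges=8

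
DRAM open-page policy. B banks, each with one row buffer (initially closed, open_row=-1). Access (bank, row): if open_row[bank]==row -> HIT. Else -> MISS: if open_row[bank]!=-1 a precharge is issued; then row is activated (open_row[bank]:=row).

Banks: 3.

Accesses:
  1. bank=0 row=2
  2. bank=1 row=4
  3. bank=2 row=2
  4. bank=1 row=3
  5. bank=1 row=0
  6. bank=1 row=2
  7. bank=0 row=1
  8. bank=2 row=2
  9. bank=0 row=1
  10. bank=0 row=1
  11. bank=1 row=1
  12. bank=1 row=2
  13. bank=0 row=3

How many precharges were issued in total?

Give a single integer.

Answer: 7

Derivation:
Acc 1: bank0 row2 -> MISS (open row2); precharges=0
Acc 2: bank1 row4 -> MISS (open row4); precharges=0
Acc 3: bank2 row2 -> MISS (open row2); precharges=0
Acc 4: bank1 row3 -> MISS (open row3); precharges=1
Acc 5: bank1 row0 -> MISS (open row0); precharges=2
Acc 6: bank1 row2 -> MISS (open row2); precharges=3
Acc 7: bank0 row1 -> MISS (open row1); precharges=4
Acc 8: bank2 row2 -> HIT
Acc 9: bank0 row1 -> HIT
Acc 10: bank0 row1 -> HIT
Acc 11: bank1 row1 -> MISS (open row1); precharges=5
Acc 12: bank1 row2 -> MISS (open row2); precharges=6
Acc 13: bank0 row3 -> MISS (open row3); precharges=7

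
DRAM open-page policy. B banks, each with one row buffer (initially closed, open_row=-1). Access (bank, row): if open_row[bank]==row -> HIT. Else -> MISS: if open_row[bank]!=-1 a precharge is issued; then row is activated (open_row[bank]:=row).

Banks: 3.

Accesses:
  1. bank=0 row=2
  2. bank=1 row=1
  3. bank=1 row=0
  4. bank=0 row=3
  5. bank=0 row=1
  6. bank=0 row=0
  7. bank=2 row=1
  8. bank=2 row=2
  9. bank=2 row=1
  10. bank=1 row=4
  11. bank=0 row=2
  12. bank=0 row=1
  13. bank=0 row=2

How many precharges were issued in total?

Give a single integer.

Acc 1: bank0 row2 -> MISS (open row2); precharges=0
Acc 2: bank1 row1 -> MISS (open row1); precharges=0
Acc 3: bank1 row0 -> MISS (open row0); precharges=1
Acc 4: bank0 row3 -> MISS (open row3); precharges=2
Acc 5: bank0 row1 -> MISS (open row1); precharges=3
Acc 6: bank0 row0 -> MISS (open row0); precharges=4
Acc 7: bank2 row1 -> MISS (open row1); precharges=4
Acc 8: bank2 row2 -> MISS (open row2); precharges=5
Acc 9: bank2 row1 -> MISS (open row1); precharges=6
Acc 10: bank1 row4 -> MISS (open row4); precharges=7
Acc 11: bank0 row2 -> MISS (open row2); precharges=8
Acc 12: bank0 row1 -> MISS (open row1); precharges=9
Acc 13: bank0 row2 -> MISS (open row2); precharges=10

Answer: 10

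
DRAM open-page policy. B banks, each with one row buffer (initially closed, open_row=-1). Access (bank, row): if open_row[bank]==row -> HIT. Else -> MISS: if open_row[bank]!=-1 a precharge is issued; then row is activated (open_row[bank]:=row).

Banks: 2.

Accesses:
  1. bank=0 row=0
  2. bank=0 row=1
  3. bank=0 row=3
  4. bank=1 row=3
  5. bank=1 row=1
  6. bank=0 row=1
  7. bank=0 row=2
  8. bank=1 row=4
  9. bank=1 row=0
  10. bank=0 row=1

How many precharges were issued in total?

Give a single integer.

Acc 1: bank0 row0 -> MISS (open row0); precharges=0
Acc 2: bank0 row1 -> MISS (open row1); precharges=1
Acc 3: bank0 row3 -> MISS (open row3); precharges=2
Acc 4: bank1 row3 -> MISS (open row3); precharges=2
Acc 5: bank1 row1 -> MISS (open row1); precharges=3
Acc 6: bank0 row1 -> MISS (open row1); precharges=4
Acc 7: bank0 row2 -> MISS (open row2); precharges=5
Acc 8: bank1 row4 -> MISS (open row4); precharges=6
Acc 9: bank1 row0 -> MISS (open row0); precharges=7
Acc 10: bank0 row1 -> MISS (open row1); precharges=8

Answer: 8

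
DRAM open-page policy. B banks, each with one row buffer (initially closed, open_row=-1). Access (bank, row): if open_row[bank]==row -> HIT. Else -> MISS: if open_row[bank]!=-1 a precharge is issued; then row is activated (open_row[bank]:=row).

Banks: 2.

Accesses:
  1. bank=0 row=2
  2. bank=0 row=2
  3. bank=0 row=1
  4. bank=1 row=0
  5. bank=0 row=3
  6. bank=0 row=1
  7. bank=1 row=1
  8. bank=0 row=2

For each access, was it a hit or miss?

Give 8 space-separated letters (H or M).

Acc 1: bank0 row2 -> MISS (open row2); precharges=0
Acc 2: bank0 row2 -> HIT
Acc 3: bank0 row1 -> MISS (open row1); precharges=1
Acc 4: bank1 row0 -> MISS (open row0); precharges=1
Acc 5: bank0 row3 -> MISS (open row3); precharges=2
Acc 6: bank0 row1 -> MISS (open row1); precharges=3
Acc 7: bank1 row1 -> MISS (open row1); precharges=4
Acc 8: bank0 row2 -> MISS (open row2); precharges=5

Answer: M H M M M M M M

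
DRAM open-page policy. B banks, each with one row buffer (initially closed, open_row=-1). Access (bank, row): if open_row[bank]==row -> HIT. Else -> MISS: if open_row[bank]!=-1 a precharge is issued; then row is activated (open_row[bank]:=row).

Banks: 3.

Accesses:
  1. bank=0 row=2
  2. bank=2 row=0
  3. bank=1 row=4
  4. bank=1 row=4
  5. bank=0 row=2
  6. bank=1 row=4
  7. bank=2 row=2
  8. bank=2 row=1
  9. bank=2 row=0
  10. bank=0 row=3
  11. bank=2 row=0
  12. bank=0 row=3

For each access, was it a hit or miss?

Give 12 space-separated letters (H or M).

Acc 1: bank0 row2 -> MISS (open row2); precharges=0
Acc 2: bank2 row0 -> MISS (open row0); precharges=0
Acc 3: bank1 row4 -> MISS (open row4); precharges=0
Acc 4: bank1 row4 -> HIT
Acc 5: bank0 row2 -> HIT
Acc 6: bank1 row4 -> HIT
Acc 7: bank2 row2 -> MISS (open row2); precharges=1
Acc 8: bank2 row1 -> MISS (open row1); precharges=2
Acc 9: bank2 row0 -> MISS (open row0); precharges=3
Acc 10: bank0 row3 -> MISS (open row3); precharges=4
Acc 11: bank2 row0 -> HIT
Acc 12: bank0 row3 -> HIT

Answer: M M M H H H M M M M H H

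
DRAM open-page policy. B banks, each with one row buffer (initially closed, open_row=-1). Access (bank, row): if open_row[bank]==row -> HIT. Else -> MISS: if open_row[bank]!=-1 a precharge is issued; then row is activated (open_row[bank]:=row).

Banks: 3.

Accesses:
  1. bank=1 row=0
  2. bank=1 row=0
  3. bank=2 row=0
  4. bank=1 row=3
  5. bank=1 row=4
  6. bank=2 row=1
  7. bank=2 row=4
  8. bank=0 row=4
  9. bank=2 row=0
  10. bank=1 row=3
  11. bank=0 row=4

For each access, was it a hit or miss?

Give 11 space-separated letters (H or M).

Acc 1: bank1 row0 -> MISS (open row0); precharges=0
Acc 2: bank1 row0 -> HIT
Acc 3: bank2 row0 -> MISS (open row0); precharges=0
Acc 4: bank1 row3 -> MISS (open row3); precharges=1
Acc 5: bank1 row4 -> MISS (open row4); precharges=2
Acc 6: bank2 row1 -> MISS (open row1); precharges=3
Acc 7: bank2 row4 -> MISS (open row4); precharges=4
Acc 8: bank0 row4 -> MISS (open row4); precharges=4
Acc 9: bank2 row0 -> MISS (open row0); precharges=5
Acc 10: bank1 row3 -> MISS (open row3); precharges=6
Acc 11: bank0 row4 -> HIT

Answer: M H M M M M M M M M H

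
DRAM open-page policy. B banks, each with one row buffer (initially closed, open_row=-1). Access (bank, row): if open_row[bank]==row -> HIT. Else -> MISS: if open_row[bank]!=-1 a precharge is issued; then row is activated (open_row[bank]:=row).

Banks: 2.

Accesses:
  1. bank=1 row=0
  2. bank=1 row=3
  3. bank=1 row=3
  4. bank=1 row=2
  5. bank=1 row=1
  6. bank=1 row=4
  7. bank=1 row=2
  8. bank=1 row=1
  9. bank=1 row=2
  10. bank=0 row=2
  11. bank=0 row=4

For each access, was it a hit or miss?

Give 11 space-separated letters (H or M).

Acc 1: bank1 row0 -> MISS (open row0); precharges=0
Acc 2: bank1 row3 -> MISS (open row3); precharges=1
Acc 3: bank1 row3 -> HIT
Acc 4: bank1 row2 -> MISS (open row2); precharges=2
Acc 5: bank1 row1 -> MISS (open row1); precharges=3
Acc 6: bank1 row4 -> MISS (open row4); precharges=4
Acc 7: bank1 row2 -> MISS (open row2); precharges=5
Acc 8: bank1 row1 -> MISS (open row1); precharges=6
Acc 9: bank1 row2 -> MISS (open row2); precharges=7
Acc 10: bank0 row2 -> MISS (open row2); precharges=7
Acc 11: bank0 row4 -> MISS (open row4); precharges=8

Answer: M M H M M M M M M M M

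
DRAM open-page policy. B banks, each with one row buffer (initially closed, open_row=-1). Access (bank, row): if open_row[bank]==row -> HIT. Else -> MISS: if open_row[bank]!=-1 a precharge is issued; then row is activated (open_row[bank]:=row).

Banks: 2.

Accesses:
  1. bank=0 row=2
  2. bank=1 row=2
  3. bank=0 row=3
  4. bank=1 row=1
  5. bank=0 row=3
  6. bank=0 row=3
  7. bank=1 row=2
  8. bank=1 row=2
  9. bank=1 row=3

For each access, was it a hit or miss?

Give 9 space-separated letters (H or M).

Answer: M M M M H H M H M

Derivation:
Acc 1: bank0 row2 -> MISS (open row2); precharges=0
Acc 2: bank1 row2 -> MISS (open row2); precharges=0
Acc 3: bank0 row3 -> MISS (open row3); precharges=1
Acc 4: bank1 row1 -> MISS (open row1); precharges=2
Acc 5: bank0 row3 -> HIT
Acc 6: bank0 row3 -> HIT
Acc 7: bank1 row2 -> MISS (open row2); precharges=3
Acc 8: bank1 row2 -> HIT
Acc 9: bank1 row3 -> MISS (open row3); precharges=4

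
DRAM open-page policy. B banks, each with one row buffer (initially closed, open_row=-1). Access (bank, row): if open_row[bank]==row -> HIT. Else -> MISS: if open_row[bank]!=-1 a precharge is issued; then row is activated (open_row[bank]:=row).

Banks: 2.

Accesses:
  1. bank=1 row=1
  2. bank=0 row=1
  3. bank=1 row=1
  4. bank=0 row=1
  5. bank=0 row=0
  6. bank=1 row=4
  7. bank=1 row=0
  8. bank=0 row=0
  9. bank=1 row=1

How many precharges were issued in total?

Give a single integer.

Acc 1: bank1 row1 -> MISS (open row1); precharges=0
Acc 2: bank0 row1 -> MISS (open row1); precharges=0
Acc 3: bank1 row1 -> HIT
Acc 4: bank0 row1 -> HIT
Acc 5: bank0 row0 -> MISS (open row0); precharges=1
Acc 6: bank1 row4 -> MISS (open row4); precharges=2
Acc 7: bank1 row0 -> MISS (open row0); precharges=3
Acc 8: bank0 row0 -> HIT
Acc 9: bank1 row1 -> MISS (open row1); precharges=4

Answer: 4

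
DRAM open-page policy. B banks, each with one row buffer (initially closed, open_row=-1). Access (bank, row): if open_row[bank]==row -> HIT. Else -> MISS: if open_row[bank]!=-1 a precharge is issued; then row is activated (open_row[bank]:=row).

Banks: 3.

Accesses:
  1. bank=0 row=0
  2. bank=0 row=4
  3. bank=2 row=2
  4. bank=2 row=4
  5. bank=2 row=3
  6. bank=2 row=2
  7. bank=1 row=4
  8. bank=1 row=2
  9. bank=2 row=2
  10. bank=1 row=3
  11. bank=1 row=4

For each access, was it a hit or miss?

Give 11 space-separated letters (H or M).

Acc 1: bank0 row0 -> MISS (open row0); precharges=0
Acc 2: bank0 row4 -> MISS (open row4); precharges=1
Acc 3: bank2 row2 -> MISS (open row2); precharges=1
Acc 4: bank2 row4 -> MISS (open row4); precharges=2
Acc 5: bank2 row3 -> MISS (open row3); precharges=3
Acc 6: bank2 row2 -> MISS (open row2); precharges=4
Acc 7: bank1 row4 -> MISS (open row4); precharges=4
Acc 8: bank1 row2 -> MISS (open row2); precharges=5
Acc 9: bank2 row2 -> HIT
Acc 10: bank1 row3 -> MISS (open row3); precharges=6
Acc 11: bank1 row4 -> MISS (open row4); precharges=7

Answer: M M M M M M M M H M M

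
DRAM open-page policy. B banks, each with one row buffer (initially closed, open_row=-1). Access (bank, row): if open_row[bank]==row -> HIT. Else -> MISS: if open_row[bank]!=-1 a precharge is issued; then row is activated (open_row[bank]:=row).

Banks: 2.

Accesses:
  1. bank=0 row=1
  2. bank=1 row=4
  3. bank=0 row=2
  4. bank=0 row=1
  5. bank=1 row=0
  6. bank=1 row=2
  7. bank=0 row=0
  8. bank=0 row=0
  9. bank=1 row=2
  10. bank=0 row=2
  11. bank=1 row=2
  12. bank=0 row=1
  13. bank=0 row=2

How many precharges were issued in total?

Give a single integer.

Answer: 8

Derivation:
Acc 1: bank0 row1 -> MISS (open row1); precharges=0
Acc 2: bank1 row4 -> MISS (open row4); precharges=0
Acc 3: bank0 row2 -> MISS (open row2); precharges=1
Acc 4: bank0 row1 -> MISS (open row1); precharges=2
Acc 5: bank1 row0 -> MISS (open row0); precharges=3
Acc 6: bank1 row2 -> MISS (open row2); precharges=4
Acc 7: bank0 row0 -> MISS (open row0); precharges=5
Acc 8: bank0 row0 -> HIT
Acc 9: bank1 row2 -> HIT
Acc 10: bank0 row2 -> MISS (open row2); precharges=6
Acc 11: bank1 row2 -> HIT
Acc 12: bank0 row1 -> MISS (open row1); precharges=7
Acc 13: bank0 row2 -> MISS (open row2); precharges=8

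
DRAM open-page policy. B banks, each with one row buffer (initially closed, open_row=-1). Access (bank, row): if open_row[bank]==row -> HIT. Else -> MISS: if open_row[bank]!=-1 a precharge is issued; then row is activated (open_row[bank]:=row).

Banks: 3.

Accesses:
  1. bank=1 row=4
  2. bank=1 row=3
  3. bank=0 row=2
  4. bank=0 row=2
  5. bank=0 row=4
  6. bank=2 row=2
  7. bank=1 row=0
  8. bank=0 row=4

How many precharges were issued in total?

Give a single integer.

Acc 1: bank1 row4 -> MISS (open row4); precharges=0
Acc 2: bank1 row3 -> MISS (open row3); precharges=1
Acc 3: bank0 row2 -> MISS (open row2); precharges=1
Acc 4: bank0 row2 -> HIT
Acc 5: bank0 row4 -> MISS (open row4); precharges=2
Acc 6: bank2 row2 -> MISS (open row2); precharges=2
Acc 7: bank1 row0 -> MISS (open row0); precharges=3
Acc 8: bank0 row4 -> HIT

Answer: 3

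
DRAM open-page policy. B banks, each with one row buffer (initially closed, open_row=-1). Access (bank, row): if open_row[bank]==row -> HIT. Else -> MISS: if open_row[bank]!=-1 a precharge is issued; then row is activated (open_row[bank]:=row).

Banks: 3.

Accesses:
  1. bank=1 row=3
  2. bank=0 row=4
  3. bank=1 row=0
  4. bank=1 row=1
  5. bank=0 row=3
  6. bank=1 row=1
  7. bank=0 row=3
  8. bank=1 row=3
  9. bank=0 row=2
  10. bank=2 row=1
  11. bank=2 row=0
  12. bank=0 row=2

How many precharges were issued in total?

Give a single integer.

Answer: 6

Derivation:
Acc 1: bank1 row3 -> MISS (open row3); precharges=0
Acc 2: bank0 row4 -> MISS (open row4); precharges=0
Acc 3: bank1 row0 -> MISS (open row0); precharges=1
Acc 4: bank1 row1 -> MISS (open row1); precharges=2
Acc 5: bank0 row3 -> MISS (open row3); precharges=3
Acc 6: bank1 row1 -> HIT
Acc 7: bank0 row3 -> HIT
Acc 8: bank1 row3 -> MISS (open row3); precharges=4
Acc 9: bank0 row2 -> MISS (open row2); precharges=5
Acc 10: bank2 row1 -> MISS (open row1); precharges=5
Acc 11: bank2 row0 -> MISS (open row0); precharges=6
Acc 12: bank0 row2 -> HIT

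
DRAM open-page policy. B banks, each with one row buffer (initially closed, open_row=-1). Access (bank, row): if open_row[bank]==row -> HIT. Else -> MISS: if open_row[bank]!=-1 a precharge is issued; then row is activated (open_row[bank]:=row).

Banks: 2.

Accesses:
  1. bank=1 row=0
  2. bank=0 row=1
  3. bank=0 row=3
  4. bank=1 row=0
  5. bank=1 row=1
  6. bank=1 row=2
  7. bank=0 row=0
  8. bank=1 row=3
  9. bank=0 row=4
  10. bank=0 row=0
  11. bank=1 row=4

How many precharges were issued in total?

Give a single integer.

Answer: 8

Derivation:
Acc 1: bank1 row0 -> MISS (open row0); precharges=0
Acc 2: bank0 row1 -> MISS (open row1); precharges=0
Acc 3: bank0 row3 -> MISS (open row3); precharges=1
Acc 4: bank1 row0 -> HIT
Acc 5: bank1 row1 -> MISS (open row1); precharges=2
Acc 6: bank1 row2 -> MISS (open row2); precharges=3
Acc 7: bank0 row0 -> MISS (open row0); precharges=4
Acc 8: bank1 row3 -> MISS (open row3); precharges=5
Acc 9: bank0 row4 -> MISS (open row4); precharges=6
Acc 10: bank0 row0 -> MISS (open row0); precharges=7
Acc 11: bank1 row4 -> MISS (open row4); precharges=8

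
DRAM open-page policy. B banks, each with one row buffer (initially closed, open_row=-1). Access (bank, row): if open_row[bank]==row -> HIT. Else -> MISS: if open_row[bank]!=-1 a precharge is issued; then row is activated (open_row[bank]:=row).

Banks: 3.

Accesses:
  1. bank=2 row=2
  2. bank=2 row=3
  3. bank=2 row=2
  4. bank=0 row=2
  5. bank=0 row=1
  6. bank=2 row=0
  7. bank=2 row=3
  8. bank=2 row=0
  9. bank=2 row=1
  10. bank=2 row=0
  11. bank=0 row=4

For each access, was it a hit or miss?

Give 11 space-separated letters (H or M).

Answer: M M M M M M M M M M M

Derivation:
Acc 1: bank2 row2 -> MISS (open row2); precharges=0
Acc 2: bank2 row3 -> MISS (open row3); precharges=1
Acc 3: bank2 row2 -> MISS (open row2); precharges=2
Acc 4: bank0 row2 -> MISS (open row2); precharges=2
Acc 5: bank0 row1 -> MISS (open row1); precharges=3
Acc 6: bank2 row0 -> MISS (open row0); precharges=4
Acc 7: bank2 row3 -> MISS (open row3); precharges=5
Acc 8: bank2 row0 -> MISS (open row0); precharges=6
Acc 9: bank2 row1 -> MISS (open row1); precharges=7
Acc 10: bank2 row0 -> MISS (open row0); precharges=8
Acc 11: bank0 row4 -> MISS (open row4); precharges=9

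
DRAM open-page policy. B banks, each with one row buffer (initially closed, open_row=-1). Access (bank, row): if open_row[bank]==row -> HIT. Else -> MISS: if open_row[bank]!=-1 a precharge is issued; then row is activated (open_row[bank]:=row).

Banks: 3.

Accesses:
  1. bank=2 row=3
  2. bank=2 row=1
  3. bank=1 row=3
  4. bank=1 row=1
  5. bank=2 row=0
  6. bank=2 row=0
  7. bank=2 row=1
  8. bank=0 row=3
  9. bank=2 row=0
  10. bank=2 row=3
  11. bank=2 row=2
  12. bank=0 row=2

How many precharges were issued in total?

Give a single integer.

Acc 1: bank2 row3 -> MISS (open row3); precharges=0
Acc 2: bank2 row1 -> MISS (open row1); precharges=1
Acc 3: bank1 row3 -> MISS (open row3); precharges=1
Acc 4: bank1 row1 -> MISS (open row1); precharges=2
Acc 5: bank2 row0 -> MISS (open row0); precharges=3
Acc 6: bank2 row0 -> HIT
Acc 7: bank2 row1 -> MISS (open row1); precharges=4
Acc 8: bank0 row3 -> MISS (open row3); precharges=4
Acc 9: bank2 row0 -> MISS (open row0); precharges=5
Acc 10: bank2 row3 -> MISS (open row3); precharges=6
Acc 11: bank2 row2 -> MISS (open row2); precharges=7
Acc 12: bank0 row2 -> MISS (open row2); precharges=8

Answer: 8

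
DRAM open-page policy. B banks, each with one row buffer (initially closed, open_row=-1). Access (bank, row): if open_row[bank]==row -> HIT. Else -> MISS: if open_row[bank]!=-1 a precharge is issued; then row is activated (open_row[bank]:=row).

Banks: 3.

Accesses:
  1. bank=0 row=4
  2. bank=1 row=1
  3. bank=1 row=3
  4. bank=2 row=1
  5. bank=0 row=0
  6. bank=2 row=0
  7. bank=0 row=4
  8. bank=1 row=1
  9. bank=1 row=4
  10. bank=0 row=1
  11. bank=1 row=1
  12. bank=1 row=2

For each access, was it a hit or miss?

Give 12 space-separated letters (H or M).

Answer: M M M M M M M M M M M M

Derivation:
Acc 1: bank0 row4 -> MISS (open row4); precharges=0
Acc 2: bank1 row1 -> MISS (open row1); precharges=0
Acc 3: bank1 row3 -> MISS (open row3); precharges=1
Acc 4: bank2 row1 -> MISS (open row1); precharges=1
Acc 5: bank0 row0 -> MISS (open row0); precharges=2
Acc 6: bank2 row0 -> MISS (open row0); precharges=3
Acc 7: bank0 row4 -> MISS (open row4); precharges=4
Acc 8: bank1 row1 -> MISS (open row1); precharges=5
Acc 9: bank1 row4 -> MISS (open row4); precharges=6
Acc 10: bank0 row1 -> MISS (open row1); precharges=7
Acc 11: bank1 row1 -> MISS (open row1); precharges=8
Acc 12: bank1 row2 -> MISS (open row2); precharges=9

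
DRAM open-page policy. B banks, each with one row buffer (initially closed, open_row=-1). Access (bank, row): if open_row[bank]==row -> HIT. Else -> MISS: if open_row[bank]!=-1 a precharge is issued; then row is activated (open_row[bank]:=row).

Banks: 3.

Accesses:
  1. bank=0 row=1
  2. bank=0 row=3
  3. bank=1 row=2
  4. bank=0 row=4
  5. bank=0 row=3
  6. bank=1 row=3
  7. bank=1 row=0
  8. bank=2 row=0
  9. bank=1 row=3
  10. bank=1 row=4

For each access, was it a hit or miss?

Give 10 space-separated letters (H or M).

Acc 1: bank0 row1 -> MISS (open row1); precharges=0
Acc 2: bank0 row3 -> MISS (open row3); precharges=1
Acc 3: bank1 row2 -> MISS (open row2); precharges=1
Acc 4: bank0 row4 -> MISS (open row4); precharges=2
Acc 5: bank0 row3 -> MISS (open row3); precharges=3
Acc 6: bank1 row3 -> MISS (open row3); precharges=4
Acc 7: bank1 row0 -> MISS (open row0); precharges=5
Acc 8: bank2 row0 -> MISS (open row0); precharges=5
Acc 9: bank1 row3 -> MISS (open row3); precharges=6
Acc 10: bank1 row4 -> MISS (open row4); precharges=7

Answer: M M M M M M M M M M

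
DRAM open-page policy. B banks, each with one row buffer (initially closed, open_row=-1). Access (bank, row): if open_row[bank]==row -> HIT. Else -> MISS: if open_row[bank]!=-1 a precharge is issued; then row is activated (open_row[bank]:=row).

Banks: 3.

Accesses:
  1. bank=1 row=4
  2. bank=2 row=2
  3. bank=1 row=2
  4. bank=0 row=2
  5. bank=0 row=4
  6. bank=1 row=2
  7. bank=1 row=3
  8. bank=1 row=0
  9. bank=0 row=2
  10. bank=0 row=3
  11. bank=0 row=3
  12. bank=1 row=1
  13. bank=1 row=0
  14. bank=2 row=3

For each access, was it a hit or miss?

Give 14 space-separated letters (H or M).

Acc 1: bank1 row4 -> MISS (open row4); precharges=0
Acc 2: bank2 row2 -> MISS (open row2); precharges=0
Acc 3: bank1 row2 -> MISS (open row2); precharges=1
Acc 4: bank0 row2 -> MISS (open row2); precharges=1
Acc 5: bank0 row4 -> MISS (open row4); precharges=2
Acc 6: bank1 row2 -> HIT
Acc 7: bank1 row3 -> MISS (open row3); precharges=3
Acc 8: bank1 row0 -> MISS (open row0); precharges=4
Acc 9: bank0 row2 -> MISS (open row2); precharges=5
Acc 10: bank0 row3 -> MISS (open row3); precharges=6
Acc 11: bank0 row3 -> HIT
Acc 12: bank1 row1 -> MISS (open row1); precharges=7
Acc 13: bank1 row0 -> MISS (open row0); precharges=8
Acc 14: bank2 row3 -> MISS (open row3); precharges=9

Answer: M M M M M H M M M M H M M M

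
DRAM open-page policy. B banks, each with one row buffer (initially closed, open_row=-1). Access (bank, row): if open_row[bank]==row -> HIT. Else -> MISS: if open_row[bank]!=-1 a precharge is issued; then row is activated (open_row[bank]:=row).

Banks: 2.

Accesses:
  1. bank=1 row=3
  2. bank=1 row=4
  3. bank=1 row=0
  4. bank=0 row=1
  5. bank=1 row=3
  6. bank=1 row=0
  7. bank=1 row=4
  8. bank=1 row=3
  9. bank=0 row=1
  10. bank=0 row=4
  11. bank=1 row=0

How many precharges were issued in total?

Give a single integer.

Acc 1: bank1 row3 -> MISS (open row3); precharges=0
Acc 2: bank1 row4 -> MISS (open row4); precharges=1
Acc 3: bank1 row0 -> MISS (open row0); precharges=2
Acc 4: bank0 row1 -> MISS (open row1); precharges=2
Acc 5: bank1 row3 -> MISS (open row3); precharges=3
Acc 6: bank1 row0 -> MISS (open row0); precharges=4
Acc 7: bank1 row4 -> MISS (open row4); precharges=5
Acc 8: bank1 row3 -> MISS (open row3); precharges=6
Acc 9: bank0 row1 -> HIT
Acc 10: bank0 row4 -> MISS (open row4); precharges=7
Acc 11: bank1 row0 -> MISS (open row0); precharges=8

Answer: 8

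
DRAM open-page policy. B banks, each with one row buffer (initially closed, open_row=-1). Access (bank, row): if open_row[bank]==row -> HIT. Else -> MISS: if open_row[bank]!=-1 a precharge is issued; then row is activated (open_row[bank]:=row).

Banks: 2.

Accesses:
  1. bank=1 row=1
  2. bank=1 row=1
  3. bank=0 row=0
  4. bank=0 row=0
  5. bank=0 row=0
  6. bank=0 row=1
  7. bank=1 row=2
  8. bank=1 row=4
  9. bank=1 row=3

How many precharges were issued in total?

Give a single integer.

Acc 1: bank1 row1 -> MISS (open row1); precharges=0
Acc 2: bank1 row1 -> HIT
Acc 3: bank0 row0 -> MISS (open row0); precharges=0
Acc 4: bank0 row0 -> HIT
Acc 5: bank0 row0 -> HIT
Acc 6: bank0 row1 -> MISS (open row1); precharges=1
Acc 7: bank1 row2 -> MISS (open row2); precharges=2
Acc 8: bank1 row4 -> MISS (open row4); precharges=3
Acc 9: bank1 row3 -> MISS (open row3); precharges=4

Answer: 4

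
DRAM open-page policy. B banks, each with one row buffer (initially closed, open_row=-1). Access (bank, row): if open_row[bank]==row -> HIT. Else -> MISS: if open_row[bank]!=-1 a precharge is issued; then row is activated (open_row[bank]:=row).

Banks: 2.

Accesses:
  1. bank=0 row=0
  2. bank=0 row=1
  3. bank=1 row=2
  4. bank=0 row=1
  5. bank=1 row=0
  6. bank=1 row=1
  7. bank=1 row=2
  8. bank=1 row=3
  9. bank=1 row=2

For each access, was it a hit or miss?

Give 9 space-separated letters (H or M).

Answer: M M M H M M M M M

Derivation:
Acc 1: bank0 row0 -> MISS (open row0); precharges=0
Acc 2: bank0 row1 -> MISS (open row1); precharges=1
Acc 3: bank1 row2 -> MISS (open row2); precharges=1
Acc 4: bank0 row1 -> HIT
Acc 5: bank1 row0 -> MISS (open row0); precharges=2
Acc 6: bank1 row1 -> MISS (open row1); precharges=3
Acc 7: bank1 row2 -> MISS (open row2); precharges=4
Acc 8: bank1 row3 -> MISS (open row3); precharges=5
Acc 9: bank1 row2 -> MISS (open row2); precharges=6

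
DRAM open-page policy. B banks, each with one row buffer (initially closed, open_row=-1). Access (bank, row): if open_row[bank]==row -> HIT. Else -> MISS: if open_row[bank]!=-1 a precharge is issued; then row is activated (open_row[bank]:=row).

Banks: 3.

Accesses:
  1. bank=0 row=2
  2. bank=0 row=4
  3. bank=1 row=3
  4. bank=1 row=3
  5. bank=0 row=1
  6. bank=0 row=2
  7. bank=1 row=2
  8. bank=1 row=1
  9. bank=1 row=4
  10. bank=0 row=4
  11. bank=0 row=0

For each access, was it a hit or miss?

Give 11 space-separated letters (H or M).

Acc 1: bank0 row2 -> MISS (open row2); precharges=0
Acc 2: bank0 row4 -> MISS (open row4); precharges=1
Acc 3: bank1 row3 -> MISS (open row3); precharges=1
Acc 4: bank1 row3 -> HIT
Acc 5: bank0 row1 -> MISS (open row1); precharges=2
Acc 6: bank0 row2 -> MISS (open row2); precharges=3
Acc 7: bank1 row2 -> MISS (open row2); precharges=4
Acc 8: bank1 row1 -> MISS (open row1); precharges=5
Acc 9: bank1 row4 -> MISS (open row4); precharges=6
Acc 10: bank0 row4 -> MISS (open row4); precharges=7
Acc 11: bank0 row0 -> MISS (open row0); precharges=8

Answer: M M M H M M M M M M M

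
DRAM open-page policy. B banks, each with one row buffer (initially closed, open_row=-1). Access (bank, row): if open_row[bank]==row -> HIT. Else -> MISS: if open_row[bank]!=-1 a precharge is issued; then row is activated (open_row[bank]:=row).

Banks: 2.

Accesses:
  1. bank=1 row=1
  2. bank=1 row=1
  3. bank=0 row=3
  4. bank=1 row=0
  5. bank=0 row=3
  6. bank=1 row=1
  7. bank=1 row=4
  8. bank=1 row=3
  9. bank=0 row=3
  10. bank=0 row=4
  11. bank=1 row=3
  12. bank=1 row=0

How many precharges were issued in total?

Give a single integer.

Acc 1: bank1 row1 -> MISS (open row1); precharges=0
Acc 2: bank1 row1 -> HIT
Acc 3: bank0 row3 -> MISS (open row3); precharges=0
Acc 4: bank1 row0 -> MISS (open row0); precharges=1
Acc 5: bank0 row3 -> HIT
Acc 6: bank1 row1 -> MISS (open row1); precharges=2
Acc 7: bank1 row4 -> MISS (open row4); precharges=3
Acc 8: bank1 row3 -> MISS (open row3); precharges=4
Acc 9: bank0 row3 -> HIT
Acc 10: bank0 row4 -> MISS (open row4); precharges=5
Acc 11: bank1 row3 -> HIT
Acc 12: bank1 row0 -> MISS (open row0); precharges=6

Answer: 6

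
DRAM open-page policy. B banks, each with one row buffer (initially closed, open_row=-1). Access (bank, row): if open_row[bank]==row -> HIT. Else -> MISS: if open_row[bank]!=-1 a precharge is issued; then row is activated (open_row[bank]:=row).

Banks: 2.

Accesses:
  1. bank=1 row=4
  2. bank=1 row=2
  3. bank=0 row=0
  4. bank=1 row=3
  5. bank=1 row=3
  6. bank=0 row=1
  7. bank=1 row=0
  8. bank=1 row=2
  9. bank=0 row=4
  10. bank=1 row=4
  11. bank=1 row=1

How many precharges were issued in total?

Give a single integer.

Answer: 8

Derivation:
Acc 1: bank1 row4 -> MISS (open row4); precharges=0
Acc 2: bank1 row2 -> MISS (open row2); precharges=1
Acc 3: bank0 row0 -> MISS (open row0); precharges=1
Acc 4: bank1 row3 -> MISS (open row3); precharges=2
Acc 5: bank1 row3 -> HIT
Acc 6: bank0 row1 -> MISS (open row1); precharges=3
Acc 7: bank1 row0 -> MISS (open row0); precharges=4
Acc 8: bank1 row2 -> MISS (open row2); precharges=5
Acc 9: bank0 row4 -> MISS (open row4); precharges=6
Acc 10: bank1 row4 -> MISS (open row4); precharges=7
Acc 11: bank1 row1 -> MISS (open row1); precharges=8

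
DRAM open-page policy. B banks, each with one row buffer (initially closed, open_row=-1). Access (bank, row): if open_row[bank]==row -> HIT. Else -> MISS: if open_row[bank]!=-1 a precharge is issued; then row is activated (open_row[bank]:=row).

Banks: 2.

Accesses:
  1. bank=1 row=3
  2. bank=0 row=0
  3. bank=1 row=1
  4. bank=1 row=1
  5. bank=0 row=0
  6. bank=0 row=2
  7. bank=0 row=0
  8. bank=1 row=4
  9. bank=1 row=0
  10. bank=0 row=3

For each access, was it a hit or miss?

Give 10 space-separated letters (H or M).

Acc 1: bank1 row3 -> MISS (open row3); precharges=0
Acc 2: bank0 row0 -> MISS (open row0); precharges=0
Acc 3: bank1 row1 -> MISS (open row1); precharges=1
Acc 4: bank1 row1 -> HIT
Acc 5: bank0 row0 -> HIT
Acc 6: bank0 row2 -> MISS (open row2); precharges=2
Acc 7: bank0 row0 -> MISS (open row0); precharges=3
Acc 8: bank1 row4 -> MISS (open row4); precharges=4
Acc 9: bank1 row0 -> MISS (open row0); precharges=5
Acc 10: bank0 row3 -> MISS (open row3); precharges=6

Answer: M M M H H M M M M M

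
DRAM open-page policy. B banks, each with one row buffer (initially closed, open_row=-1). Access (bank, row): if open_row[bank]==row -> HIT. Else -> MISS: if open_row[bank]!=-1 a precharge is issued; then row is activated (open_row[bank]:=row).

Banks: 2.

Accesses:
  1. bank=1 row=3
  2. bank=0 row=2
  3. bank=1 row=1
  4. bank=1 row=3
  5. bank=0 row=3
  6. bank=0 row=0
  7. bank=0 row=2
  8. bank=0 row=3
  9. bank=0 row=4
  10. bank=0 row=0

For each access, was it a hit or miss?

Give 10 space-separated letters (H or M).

Acc 1: bank1 row3 -> MISS (open row3); precharges=0
Acc 2: bank0 row2 -> MISS (open row2); precharges=0
Acc 3: bank1 row1 -> MISS (open row1); precharges=1
Acc 4: bank1 row3 -> MISS (open row3); precharges=2
Acc 5: bank0 row3 -> MISS (open row3); precharges=3
Acc 6: bank0 row0 -> MISS (open row0); precharges=4
Acc 7: bank0 row2 -> MISS (open row2); precharges=5
Acc 8: bank0 row3 -> MISS (open row3); precharges=6
Acc 9: bank0 row4 -> MISS (open row4); precharges=7
Acc 10: bank0 row0 -> MISS (open row0); precharges=8

Answer: M M M M M M M M M M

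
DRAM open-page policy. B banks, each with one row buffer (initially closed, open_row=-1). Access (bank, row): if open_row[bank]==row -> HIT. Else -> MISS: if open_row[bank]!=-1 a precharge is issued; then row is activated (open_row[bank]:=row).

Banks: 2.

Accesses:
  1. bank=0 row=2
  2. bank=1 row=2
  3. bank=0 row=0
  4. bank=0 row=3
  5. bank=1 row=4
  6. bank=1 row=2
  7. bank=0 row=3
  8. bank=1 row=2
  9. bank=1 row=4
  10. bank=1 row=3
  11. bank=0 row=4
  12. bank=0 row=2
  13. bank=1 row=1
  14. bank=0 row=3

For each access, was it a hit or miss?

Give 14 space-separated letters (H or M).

Answer: M M M M M M H H M M M M M M

Derivation:
Acc 1: bank0 row2 -> MISS (open row2); precharges=0
Acc 2: bank1 row2 -> MISS (open row2); precharges=0
Acc 3: bank0 row0 -> MISS (open row0); precharges=1
Acc 4: bank0 row3 -> MISS (open row3); precharges=2
Acc 5: bank1 row4 -> MISS (open row4); precharges=3
Acc 6: bank1 row2 -> MISS (open row2); precharges=4
Acc 7: bank0 row3 -> HIT
Acc 8: bank1 row2 -> HIT
Acc 9: bank1 row4 -> MISS (open row4); precharges=5
Acc 10: bank1 row3 -> MISS (open row3); precharges=6
Acc 11: bank0 row4 -> MISS (open row4); precharges=7
Acc 12: bank0 row2 -> MISS (open row2); precharges=8
Acc 13: bank1 row1 -> MISS (open row1); precharges=9
Acc 14: bank0 row3 -> MISS (open row3); precharges=10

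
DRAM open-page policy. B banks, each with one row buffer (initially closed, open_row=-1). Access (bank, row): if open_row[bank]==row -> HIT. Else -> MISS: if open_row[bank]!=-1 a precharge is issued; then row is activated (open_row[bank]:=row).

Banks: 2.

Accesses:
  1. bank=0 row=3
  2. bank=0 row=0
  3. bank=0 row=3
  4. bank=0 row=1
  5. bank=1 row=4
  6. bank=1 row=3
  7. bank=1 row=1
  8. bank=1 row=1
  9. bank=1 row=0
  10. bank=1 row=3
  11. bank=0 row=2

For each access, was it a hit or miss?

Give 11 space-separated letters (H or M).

Answer: M M M M M M M H M M M

Derivation:
Acc 1: bank0 row3 -> MISS (open row3); precharges=0
Acc 2: bank0 row0 -> MISS (open row0); precharges=1
Acc 3: bank0 row3 -> MISS (open row3); precharges=2
Acc 4: bank0 row1 -> MISS (open row1); precharges=3
Acc 5: bank1 row4 -> MISS (open row4); precharges=3
Acc 6: bank1 row3 -> MISS (open row3); precharges=4
Acc 7: bank1 row1 -> MISS (open row1); precharges=5
Acc 8: bank1 row1 -> HIT
Acc 9: bank1 row0 -> MISS (open row0); precharges=6
Acc 10: bank1 row3 -> MISS (open row3); precharges=7
Acc 11: bank0 row2 -> MISS (open row2); precharges=8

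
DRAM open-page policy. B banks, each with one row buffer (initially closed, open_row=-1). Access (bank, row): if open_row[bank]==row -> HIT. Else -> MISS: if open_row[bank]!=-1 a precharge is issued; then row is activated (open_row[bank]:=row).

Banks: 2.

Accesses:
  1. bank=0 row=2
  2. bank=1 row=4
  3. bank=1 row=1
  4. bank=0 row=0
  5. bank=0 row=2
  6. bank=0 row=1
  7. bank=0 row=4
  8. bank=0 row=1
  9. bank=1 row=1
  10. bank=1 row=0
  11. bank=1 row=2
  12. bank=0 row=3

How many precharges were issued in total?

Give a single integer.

Answer: 9

Derivation:
Acc 1: bank0 row2 -> MISS (open row2); precharges=0
Acc 2: bank1 row4 -> MISS (open row4); precharges=0
Acc 3: bank1 row1 -> MISS (open row1); precharges=1
Acc 4: bank0 row0 -> MISS (open row0); precharges=2
Acc 5: bank0 row2 -> MISS (open row2); precharges=3
Acc 6: bank0 row1 -> MISS (open row1); precharges=4
Acc 7: bank0 row4 -> MISS (open row4); precharges=5
Acc 8: bank0 row1 -> MISS (open row1); precharges=6
Acc 9: bank1 row1 -> HIT
Acc 10: bank1 row0 -> MISS (open row0); precharges=7
Acc 11: bank1 row2 -> MISS (open row2); precharges=8
Acc 12: bank0 row3 -> MISS (open row3); precharges=9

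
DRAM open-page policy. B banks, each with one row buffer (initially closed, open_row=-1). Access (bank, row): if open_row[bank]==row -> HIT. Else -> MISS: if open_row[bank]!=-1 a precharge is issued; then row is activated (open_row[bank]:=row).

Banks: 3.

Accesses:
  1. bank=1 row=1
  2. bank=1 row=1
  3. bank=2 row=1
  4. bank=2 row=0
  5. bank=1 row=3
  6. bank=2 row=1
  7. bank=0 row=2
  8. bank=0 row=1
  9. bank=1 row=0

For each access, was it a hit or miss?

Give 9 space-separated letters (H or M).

Answer: M H M M M M M M M

Derivation:
Acc 1: bank1 row1 -> MISS (open row1); precharges=0
Acc 2: bank1 row1 -> HIT
Acc 3: bank2 row1 -> MISS (open row1); precharges=0
Acc 4: bank2 row0 -> MISS (open row0); precharges=1
Acc 5: bank1 row3 -> MISS (open row3); precharges=2
Acc 6: bank2 row1 -> MISS (open row1); precharges=3
Acc 7: bank0 row2 -> MISS (open row2); precharges=3
Acc 8: bank0 row1 -> MISS (open row1); precharges=4
Acc 9: bank1 row0 -> MISS (open row0); precharges=5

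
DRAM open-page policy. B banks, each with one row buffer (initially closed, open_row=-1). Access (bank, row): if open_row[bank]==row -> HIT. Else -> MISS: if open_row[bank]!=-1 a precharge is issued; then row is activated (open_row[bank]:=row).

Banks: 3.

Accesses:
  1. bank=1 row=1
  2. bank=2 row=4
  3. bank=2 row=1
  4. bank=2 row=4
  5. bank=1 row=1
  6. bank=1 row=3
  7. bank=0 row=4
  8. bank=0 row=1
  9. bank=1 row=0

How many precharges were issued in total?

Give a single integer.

Answer: 5

Derivation:
Acc 1: bank1 row1 -> MISS (open row1); precharges=0
Acc 2: bank2 row4 -> MISS (open row4); precharges=0
Acc 3: bank2 row1 -> MISS (open row1); precharges=1
Acc 4: bank2 row4 -> MISS (open row4); precharges=2
Acc 5: bank1 row1 -> HIT
Acc 6: bank1 row3 -> MISS (open row3); precharges=3
Acc 7: bank0 row4 -> MISS (open row4); precharges=3
Acc 8: bank0 row1 -> MISS (open row1); precharges=4
Acc 9: bank1 row0 -> MISS (open row0); precharges=5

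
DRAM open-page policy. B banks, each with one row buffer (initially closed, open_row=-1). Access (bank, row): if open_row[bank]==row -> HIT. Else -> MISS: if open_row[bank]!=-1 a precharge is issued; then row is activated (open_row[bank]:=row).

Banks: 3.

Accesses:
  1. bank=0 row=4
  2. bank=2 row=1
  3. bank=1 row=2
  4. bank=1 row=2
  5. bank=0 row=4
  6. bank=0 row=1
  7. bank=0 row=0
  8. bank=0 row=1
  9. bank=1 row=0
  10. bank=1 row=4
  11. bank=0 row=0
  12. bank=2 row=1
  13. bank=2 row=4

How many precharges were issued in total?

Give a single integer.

Acc 1: bank0 row4 -> MISS (open row4); precharges=0
Acc 2: bank2 row1 -> MISS (open row1); precharges=0
Acc 3: bank1 row2 -> MISS (open row2); precharges=0
Acc 4: bank1 row2 -> HIT
Acc 5: bank0 row4 -> HIT
Acc 6: bank0 row1 -> MISS (open row1); precharges=1
Acc 7: bank0 row0 -> MISS (open row0); precharges=2
Acc 8: bank0 row1 -> MISS (open row1); precharges=3
Acc 9: bank1 row0 -> MISS (open row0); precharges=4
Acc 10: bank1 row4 -> MISS (open row4); precharges=5
Acc 11: bank0 row0 -> MISS (open row0); precharges=6
Acc 12: bank2 row1 -> HIT
Acc 13: bank2 row4 -> MISS (open row4); precharges=7

Answer: 7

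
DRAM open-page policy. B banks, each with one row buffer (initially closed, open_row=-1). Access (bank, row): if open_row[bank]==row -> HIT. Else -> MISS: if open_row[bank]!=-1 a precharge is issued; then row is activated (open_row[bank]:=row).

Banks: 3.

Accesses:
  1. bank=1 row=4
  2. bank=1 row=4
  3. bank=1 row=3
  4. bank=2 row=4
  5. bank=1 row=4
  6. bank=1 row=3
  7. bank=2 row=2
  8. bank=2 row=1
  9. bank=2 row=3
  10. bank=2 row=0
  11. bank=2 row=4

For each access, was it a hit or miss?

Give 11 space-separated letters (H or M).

Answer: M H M M M M M M M M M

Derivation:
Acc 1: bank1 row4 -> MISS (open row4); precharges=0
Acc 2: bank1 row4 -> HIT
Acc 3: bank1 row3 -> MISS (open row3); precharges=1
Acc 4: bank2 row4 -> MISS (open row4); precharges=1
Acc 5: bank1 row4 -> MISS (open row4); precharges=2
Acc 6: bank1 row3 -> MISS (open row3); precharges=3
Acc 7: bank2 row2 -> MISS (open row2); precharges=4
Acc 8: bank2 row1 -> MISS (open row1); precharges=5
Acc 9: bank2 row3 -> MISS (open row3); precharges=6
Acc 10: bank2 row0 -> MISS (open row0); precharges=7
Acc 11: bank2 row4 -> MISS (open row4); precharges=8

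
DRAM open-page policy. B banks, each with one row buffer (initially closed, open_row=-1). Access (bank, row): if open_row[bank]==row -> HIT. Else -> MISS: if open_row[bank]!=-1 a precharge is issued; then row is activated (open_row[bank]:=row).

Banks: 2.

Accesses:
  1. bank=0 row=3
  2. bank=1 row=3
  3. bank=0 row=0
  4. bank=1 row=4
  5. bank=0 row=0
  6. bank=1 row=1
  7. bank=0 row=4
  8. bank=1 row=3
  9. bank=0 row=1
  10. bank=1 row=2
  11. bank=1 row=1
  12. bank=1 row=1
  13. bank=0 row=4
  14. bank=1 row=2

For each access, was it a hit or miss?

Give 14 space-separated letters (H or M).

Acc 1: bank0 row3 -> MISS (open row3); precharges=0
Acc 2: bank1 row3 -> MISS (open row3); precharges=0
Acc 3: bank0 row0 -> MISS (open row0); precharges=1
Acc 4: bank1 row4 -> MISS (open row4); precharges=2
Acc 5: bank0 row0 -> HIT
Acc 6: bank1 row1 -> MISS (open row1); precharges=3
Acc 7: bank0 row4 -> MISS (open row4); precharges=4
Acc 8: bank1 row3 -> MISS (open row3); precharges=5
Acc 9: bank0 row1 -> MISS (open row1); precharges=6
Acc 10: bank1 row2 -> MISS (open row2); precharges=7
Acc 11: bank1 row1 -> MISS (open row1); precharges=8
Acc 12: bank1 row1 -> HIT
Acc 13: bank0 row4 -> MISS (open row4); precharges=9
Acc 14: bank1 row2 -> MISS (open row2); precharges=10

Answer: M M M M H M M M M M M H M M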